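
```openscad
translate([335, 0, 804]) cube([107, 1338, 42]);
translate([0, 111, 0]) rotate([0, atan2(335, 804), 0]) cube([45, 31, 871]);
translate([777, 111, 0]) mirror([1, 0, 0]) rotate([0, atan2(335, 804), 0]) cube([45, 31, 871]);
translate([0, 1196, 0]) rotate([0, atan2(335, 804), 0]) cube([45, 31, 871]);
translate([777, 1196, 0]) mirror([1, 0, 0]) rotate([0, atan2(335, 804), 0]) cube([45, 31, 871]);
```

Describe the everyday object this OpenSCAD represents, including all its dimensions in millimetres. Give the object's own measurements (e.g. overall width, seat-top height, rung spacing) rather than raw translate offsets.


A sawhorse. A 107×1338×42 mm beam (x, y, z) sits on two A-frame leg pairs. Each pair is two raked legs of 45×31 mm section (31 mm along y) splaying symmetrically in x. Each leg rises 804 mm vertically over 335 mm of horizontal reach and is 871 mm long along its own axis. Every leg's outer bottom edge rests on the floor and its outer top edge meets a bottom edge of the beam — the left legs (tilting toward +x) meet the beam's −x bottom edge, the right legs (their mirror images, tilting toward −x) meet its +x bottom edge — so the leg tops tuck under the beam, the beam's underside is 804 mm above the floor, and the feet are 777 mm apart outside-to-outside with the beam centred between them. The two leg pairs are set in 111 mm from either end of the beam.


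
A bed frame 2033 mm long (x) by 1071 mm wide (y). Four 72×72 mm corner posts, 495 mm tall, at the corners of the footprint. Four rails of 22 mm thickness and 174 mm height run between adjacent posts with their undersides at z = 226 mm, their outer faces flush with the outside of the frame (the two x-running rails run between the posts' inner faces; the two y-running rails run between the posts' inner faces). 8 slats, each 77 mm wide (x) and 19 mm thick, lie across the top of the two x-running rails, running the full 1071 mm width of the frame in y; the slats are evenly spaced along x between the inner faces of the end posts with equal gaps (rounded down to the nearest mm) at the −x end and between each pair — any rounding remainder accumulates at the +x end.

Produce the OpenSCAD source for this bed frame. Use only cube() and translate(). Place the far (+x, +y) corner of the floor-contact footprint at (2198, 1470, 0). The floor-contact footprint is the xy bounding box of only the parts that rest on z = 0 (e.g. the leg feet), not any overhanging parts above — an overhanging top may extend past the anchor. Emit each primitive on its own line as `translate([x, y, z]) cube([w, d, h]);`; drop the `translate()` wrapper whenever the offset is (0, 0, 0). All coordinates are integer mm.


translate([165, 399, 0]) cube([72, 72, 495]);
translate([165, 1398, 0]) cube([72, 72, 495]);
translate([2126, 399, 0]) cube([72, 72, 495]);
translate([2126, 1398, 0]) cube([72, 72, 495]);
translate([237, 399, 226]) cube([1889, 22, 174]);
translate([237, 1448, 226]) cube([1889, 22, 174]);
translate([165, 471, 226]) cube([22, 927, 174]);
translate([2176, 471, 226]) cube([22, 927, 174]);
translate([378, 399, 400]) cube([77, 1071, 19]);
translate([596, 399, 400]) cube([77, 1071, 19]);
translate([814, 399, 400]) cube([77, 1071, 19]);
translate([1032, 399, 400]) cube([77, 1071, 19]);
translate([1250, 399, 400]) cube([77, 1071, 19]);
translate([1468, 399, 400]) cube([77, 1071, 19]);
translate([1686, 399, 400]) cube([77, 1071, 19]);
translate([1904, 399, 400]) cube([77, 1071, 19]);


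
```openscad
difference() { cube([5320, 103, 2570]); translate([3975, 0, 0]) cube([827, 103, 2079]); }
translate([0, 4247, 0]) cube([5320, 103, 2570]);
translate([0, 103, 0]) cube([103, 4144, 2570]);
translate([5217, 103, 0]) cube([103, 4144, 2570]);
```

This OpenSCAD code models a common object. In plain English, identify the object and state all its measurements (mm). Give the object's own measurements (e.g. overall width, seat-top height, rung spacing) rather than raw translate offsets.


A single room: four walls, each 2570 mm tall and 103 mm thick, enclosing an outside footprint 5320×4350 mm (x × y), no floor or roof. The front and back walls (−y and +y sides) run the full x-width; the side walls fit between their inner faces. A door opening 827 mm wide and 2079 mm tall is cut through the front wall from the floor up, its −x edge 3975 mm from the wall's −x end.


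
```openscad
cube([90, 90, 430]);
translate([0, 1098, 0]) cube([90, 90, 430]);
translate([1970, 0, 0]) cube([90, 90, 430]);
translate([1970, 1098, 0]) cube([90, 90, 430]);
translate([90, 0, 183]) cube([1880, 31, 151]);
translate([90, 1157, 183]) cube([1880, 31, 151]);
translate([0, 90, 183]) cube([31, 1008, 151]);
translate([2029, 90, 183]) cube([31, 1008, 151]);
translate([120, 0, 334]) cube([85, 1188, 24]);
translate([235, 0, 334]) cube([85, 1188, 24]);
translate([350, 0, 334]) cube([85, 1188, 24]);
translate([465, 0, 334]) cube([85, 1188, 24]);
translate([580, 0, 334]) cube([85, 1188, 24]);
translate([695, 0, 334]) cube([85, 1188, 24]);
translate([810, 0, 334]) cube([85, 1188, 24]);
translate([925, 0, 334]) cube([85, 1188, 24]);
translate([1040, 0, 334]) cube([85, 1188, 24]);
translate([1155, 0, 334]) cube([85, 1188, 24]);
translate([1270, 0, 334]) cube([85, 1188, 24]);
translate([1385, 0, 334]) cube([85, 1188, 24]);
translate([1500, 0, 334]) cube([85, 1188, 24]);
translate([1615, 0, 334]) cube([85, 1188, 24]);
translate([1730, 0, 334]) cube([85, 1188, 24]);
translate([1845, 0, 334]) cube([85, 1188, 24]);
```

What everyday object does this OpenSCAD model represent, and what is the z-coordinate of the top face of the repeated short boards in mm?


A bed frame. The slat-top height is 358 mm.

Four posts, four rails, and a row of slats — a bed frame. Slats sit on the rails at z = 183 + 151 = 334; with slat thickness 24, the top is 358 mm.


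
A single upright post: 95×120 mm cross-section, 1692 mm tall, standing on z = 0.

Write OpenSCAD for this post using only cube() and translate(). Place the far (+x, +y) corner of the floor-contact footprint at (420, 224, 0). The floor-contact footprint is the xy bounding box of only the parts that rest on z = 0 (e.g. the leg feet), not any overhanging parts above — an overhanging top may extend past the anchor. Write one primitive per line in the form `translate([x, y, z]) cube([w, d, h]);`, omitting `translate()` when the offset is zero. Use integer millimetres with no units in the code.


translate([325, 104, 0]) cube([95, 120, 1692]);


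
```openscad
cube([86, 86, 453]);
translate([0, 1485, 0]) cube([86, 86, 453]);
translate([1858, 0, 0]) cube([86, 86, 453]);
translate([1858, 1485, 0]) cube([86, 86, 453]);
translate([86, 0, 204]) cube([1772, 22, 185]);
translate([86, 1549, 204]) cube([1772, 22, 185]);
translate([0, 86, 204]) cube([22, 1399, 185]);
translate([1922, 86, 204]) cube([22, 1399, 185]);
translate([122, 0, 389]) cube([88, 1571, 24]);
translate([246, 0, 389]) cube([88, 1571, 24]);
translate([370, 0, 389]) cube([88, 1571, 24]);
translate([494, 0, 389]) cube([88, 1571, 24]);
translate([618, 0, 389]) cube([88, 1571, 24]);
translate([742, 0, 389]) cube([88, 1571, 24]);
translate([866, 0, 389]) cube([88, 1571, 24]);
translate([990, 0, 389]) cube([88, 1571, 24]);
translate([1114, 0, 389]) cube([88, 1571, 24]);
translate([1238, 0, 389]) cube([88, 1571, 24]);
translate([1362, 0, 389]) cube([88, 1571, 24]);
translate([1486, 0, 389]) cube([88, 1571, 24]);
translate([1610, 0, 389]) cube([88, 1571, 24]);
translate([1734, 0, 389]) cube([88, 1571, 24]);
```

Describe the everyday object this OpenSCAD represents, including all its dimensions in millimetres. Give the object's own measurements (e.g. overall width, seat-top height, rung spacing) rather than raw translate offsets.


A bed frame 1944 mm long (x) by 1571 mm wide (y). Four 86×86 mm corner posts, 453 mm tall, at the corners of the footprint. Four rails of 22 mm thickness and 185 mm height run between adjacent posts with their undersides at z = 204 mm, their outer faces flush with the outside of the frame (the two x-running rails run between the posts' inner faces; the two y-running rails run between the posts' inner faces). 14 slats, each 88 mm wide (x) and 24 mm thick, lie across the top of the two x-running rails, running the full 1571 mm width of the frame in y; along x they sit between the end posts with a 36 mm gap after the −x posts and between neighbouring slats and before the +x posts.


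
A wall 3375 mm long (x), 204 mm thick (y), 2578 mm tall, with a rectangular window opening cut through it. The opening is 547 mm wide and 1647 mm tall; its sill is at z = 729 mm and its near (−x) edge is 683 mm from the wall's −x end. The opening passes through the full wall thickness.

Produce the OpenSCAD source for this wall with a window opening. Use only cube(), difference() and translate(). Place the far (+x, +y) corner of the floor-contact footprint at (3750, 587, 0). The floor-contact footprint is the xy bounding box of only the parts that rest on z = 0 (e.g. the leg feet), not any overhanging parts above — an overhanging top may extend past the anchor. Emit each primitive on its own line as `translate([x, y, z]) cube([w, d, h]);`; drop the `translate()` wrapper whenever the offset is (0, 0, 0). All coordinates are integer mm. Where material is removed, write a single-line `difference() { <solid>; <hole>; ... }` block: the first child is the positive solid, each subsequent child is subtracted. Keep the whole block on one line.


difference() { translate([375, 383, 0]) cube([3375, 204, 2578]); translate([1058, 383, 729]) cube([547, 204, 1647]); }


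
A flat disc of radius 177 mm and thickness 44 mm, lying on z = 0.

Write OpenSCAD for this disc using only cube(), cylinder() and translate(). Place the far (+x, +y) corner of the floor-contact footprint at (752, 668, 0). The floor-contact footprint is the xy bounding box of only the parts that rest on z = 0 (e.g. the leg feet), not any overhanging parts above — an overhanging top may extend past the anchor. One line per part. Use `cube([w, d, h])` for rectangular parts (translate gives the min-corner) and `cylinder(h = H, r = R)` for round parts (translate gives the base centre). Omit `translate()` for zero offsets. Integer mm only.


translate([575, 491, 0]) cylinder(h = 44, r = 177);


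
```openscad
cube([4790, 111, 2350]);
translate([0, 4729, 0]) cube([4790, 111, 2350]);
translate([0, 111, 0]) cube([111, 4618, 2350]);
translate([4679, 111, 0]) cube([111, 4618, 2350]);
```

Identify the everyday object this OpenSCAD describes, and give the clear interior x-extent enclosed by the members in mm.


A house (or room) frame. The interior width is 4568 mm.

Four 2350 mm walls enclosing a rectangle with no floor or roof — a room or house frame. Outside width is 4790 mm and wall thickness is 111 mm, so the interior width is 4790 − 2 × 111 = 4568 mm.


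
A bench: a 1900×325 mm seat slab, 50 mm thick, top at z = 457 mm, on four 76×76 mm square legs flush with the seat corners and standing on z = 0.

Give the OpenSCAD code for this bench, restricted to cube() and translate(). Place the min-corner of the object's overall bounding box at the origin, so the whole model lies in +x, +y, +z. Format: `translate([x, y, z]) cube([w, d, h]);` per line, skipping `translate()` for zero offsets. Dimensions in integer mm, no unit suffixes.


translate([0, 0, 407]) cube([1900, 325, 50]);
cube([76, 76, 407]);
translate([0, 249, 0]) cube([76, 76, 407]);
translate([1824, 0, 0]) cube([76, 76, 407]);
translate([1824, 249, 0]) cube([76, 76, 407]);


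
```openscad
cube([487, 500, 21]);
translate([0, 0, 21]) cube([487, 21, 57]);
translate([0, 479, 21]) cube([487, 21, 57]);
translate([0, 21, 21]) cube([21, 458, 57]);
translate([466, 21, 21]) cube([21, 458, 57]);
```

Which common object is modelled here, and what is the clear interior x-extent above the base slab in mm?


An open box. The internal width is 445 mm.

A 487×500 base slab with four walls standing on it — an open box. The base is 487 mm wide and the walls are 21 mm thick, so the internal width is 487 − 2 × 21 = 445 mm.


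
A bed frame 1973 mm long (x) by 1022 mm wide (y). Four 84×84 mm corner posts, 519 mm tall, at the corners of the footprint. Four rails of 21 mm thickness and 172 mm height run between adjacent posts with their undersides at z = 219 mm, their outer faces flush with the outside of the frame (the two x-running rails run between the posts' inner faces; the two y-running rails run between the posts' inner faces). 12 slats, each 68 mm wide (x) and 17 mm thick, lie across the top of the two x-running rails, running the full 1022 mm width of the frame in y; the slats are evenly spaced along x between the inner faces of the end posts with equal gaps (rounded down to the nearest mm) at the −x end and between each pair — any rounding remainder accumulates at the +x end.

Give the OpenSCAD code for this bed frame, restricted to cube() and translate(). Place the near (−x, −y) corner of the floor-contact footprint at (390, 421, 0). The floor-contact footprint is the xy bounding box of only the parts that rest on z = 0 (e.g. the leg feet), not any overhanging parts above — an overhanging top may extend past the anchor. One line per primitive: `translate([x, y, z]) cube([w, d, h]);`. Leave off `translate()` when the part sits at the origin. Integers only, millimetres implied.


translate([390, 421, 0]) cube([84, 84, 519]);
translate([390, 1359, 0]) cube([84, 84, 519]);
translate([2279, 421, 0]) cube([84, 84, 519]);
translate([2279, 1359, 0]) cube([84, 84, 519]);
translate([474, 421, 219]) cube([1805, 21, 172]);
translate([474, 1422, 219]) cube([1805, 21, 172]);
translate([390, 505, 219]) cube([21, 854, 172]);
translate([2342, 505, 219]) cube([21, 854, 172]);
translate([550, 421, 391]) cube([68, 1022, 17]);
translate([694, 421, 391]) cube([68, 1022, 17]);
translate([838, 421, 391]) cube([68, 1022, 17]);
translate([982, 421, 391]) cube([68, 1022, 17]);
translate([1126, 421, 391]) cube([68, 1022, 17]);
translate([1270, 421, 391]) cube([68, 1022, 17]);
translate([1414, 421, 391]) cube([68, 1022, 17]);
translate([1558, 421, 391]) cube([68, 1022, 17]);
translate([1702, 421, 391]) cube([68, 1022, 17]);
translate([1846, 421, 391]) cube([68, 1022, 17]);
translate([1990, 421, 391]) cube([68, 1022, 17]);
translate([2134, 421, 391]) cube([68, 1022, 17]);


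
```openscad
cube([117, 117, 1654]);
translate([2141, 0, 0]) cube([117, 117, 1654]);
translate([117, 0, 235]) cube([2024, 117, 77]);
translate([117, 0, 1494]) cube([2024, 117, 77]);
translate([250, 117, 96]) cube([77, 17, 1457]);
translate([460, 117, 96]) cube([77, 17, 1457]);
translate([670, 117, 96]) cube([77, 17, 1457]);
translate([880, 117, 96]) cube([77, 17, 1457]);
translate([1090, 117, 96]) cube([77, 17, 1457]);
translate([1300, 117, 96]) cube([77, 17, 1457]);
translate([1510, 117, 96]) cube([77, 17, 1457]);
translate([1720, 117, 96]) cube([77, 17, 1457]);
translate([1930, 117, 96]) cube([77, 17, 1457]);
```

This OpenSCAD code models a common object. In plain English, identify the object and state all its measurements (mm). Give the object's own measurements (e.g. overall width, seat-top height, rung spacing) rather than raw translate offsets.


A fence section. Two 117×117 mm posts, 1654 mm tall, stand on the floor with a clear span of 2024 mm between their inner faces. Two horizontal rails of 117×77 mm section span the gap between the posts with their undersides at z = 235 mm and z = 1494 mm, flush with the posts' −y face. 9 pickets, each 77 mm wide, 17 mm thick and 1457 mm tall, are fixed to the +y face of the rails with their bottoms at z = 96 mm, spaced across the span with a 133 mm gap after the −x post and between neighbouring pickets, with 134 mm left before the +x post.


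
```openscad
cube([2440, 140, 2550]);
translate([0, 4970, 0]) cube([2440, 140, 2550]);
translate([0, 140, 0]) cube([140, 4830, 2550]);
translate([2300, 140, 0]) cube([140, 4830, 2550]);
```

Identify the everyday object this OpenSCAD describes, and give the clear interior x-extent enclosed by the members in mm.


A house (or room) frame. The interior width is 2160 mm.

Four 2550 mm walls enclosing a rectangle with no floor or roof — a room or house frame. Outside width is 2440 mm and wall thickness is 140 mm, so the interior width is 2440 − 2 × 140 = 2160 mm.


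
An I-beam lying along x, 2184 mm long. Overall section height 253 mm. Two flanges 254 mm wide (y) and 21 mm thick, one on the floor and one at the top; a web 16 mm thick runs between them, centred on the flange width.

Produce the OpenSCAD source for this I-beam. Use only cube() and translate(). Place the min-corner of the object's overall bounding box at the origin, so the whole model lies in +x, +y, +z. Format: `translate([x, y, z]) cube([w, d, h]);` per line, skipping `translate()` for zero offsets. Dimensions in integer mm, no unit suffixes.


cube([2184, 254, 21]);
translate([0, 119, 21]) cube([2184, 16, 211]);
translate([0, 0, 232]) cube([2184, 254, 21]);


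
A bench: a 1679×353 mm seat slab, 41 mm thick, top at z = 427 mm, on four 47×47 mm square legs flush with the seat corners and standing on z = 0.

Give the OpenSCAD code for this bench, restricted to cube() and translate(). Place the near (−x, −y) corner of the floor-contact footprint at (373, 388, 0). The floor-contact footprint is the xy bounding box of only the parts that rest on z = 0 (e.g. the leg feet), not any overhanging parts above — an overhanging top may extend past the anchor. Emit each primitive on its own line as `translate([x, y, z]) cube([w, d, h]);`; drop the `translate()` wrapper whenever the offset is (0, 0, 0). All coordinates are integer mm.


// leg_h = 427 − 41 = 386
translate([373, 388, 386]) cube([1679, 353, 41]);
translate([373, 388, 0]) cube([47, 47, 386]);
translate([373, 694, 0]) cube([47, 47, 386]);
translate([2005, 388, 0]) cube([47, 47, 386]);
translate([2005, 694, 0]) cube([47, 47, 386]);


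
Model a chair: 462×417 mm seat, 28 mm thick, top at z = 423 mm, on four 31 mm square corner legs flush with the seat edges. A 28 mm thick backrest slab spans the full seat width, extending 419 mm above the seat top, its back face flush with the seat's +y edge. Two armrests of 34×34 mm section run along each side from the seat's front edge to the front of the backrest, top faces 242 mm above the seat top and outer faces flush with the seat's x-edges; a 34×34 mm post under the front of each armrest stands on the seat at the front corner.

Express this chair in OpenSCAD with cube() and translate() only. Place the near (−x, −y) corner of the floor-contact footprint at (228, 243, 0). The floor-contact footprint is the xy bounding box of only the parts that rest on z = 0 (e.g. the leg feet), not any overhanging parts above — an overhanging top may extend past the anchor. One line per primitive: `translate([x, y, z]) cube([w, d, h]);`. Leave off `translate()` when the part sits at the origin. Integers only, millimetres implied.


translate([228, 243, 395]) cube([462, 417, 28]);
translate([228, 243, 0]) cube([31, 31, 395]);
translate([659, 243, 0]) cube([31, 31, 395]);
translate([228, 629, 0]) cube([31, 31, 395]);
translate([659, 629, 0]) cube([31, 31, 395]);
translate([228, 632, 423]) cube([462, 28, 419]);
translate([228, 243, 631]) cube([34, 389, 34]);
translate([656, 243, 631]) cube([34, 389, 34]);
translate([228, 243, 423]) cube([34, 34, 208]);
translate([656, 243, 423]) cube([34, 34, 208]);


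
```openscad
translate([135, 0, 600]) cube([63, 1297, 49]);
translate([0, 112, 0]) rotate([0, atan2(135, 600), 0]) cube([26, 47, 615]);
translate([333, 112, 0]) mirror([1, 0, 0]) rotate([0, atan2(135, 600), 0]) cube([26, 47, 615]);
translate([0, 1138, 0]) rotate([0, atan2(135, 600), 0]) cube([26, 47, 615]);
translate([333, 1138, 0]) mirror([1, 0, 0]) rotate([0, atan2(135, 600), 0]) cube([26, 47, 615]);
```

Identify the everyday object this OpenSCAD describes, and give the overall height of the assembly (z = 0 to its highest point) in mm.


A sawhorse. The overall height is 649 mm.

A beam across two mirrored pairs of raked legs — a sawhorse. The beam's underside is at z = 600 (matching the legs' vertical rise in atan2(135, 600)) and the beam is 49 mm tall, so its top is at 600 + 49 = 649 mm. The raked legs top out at the beam's underside, so that is the highest point.


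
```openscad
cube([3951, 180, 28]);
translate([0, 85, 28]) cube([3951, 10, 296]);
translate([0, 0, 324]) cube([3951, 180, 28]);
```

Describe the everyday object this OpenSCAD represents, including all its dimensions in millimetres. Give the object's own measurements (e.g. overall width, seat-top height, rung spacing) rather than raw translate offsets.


An I-beam lying along x, 3951 mm long. Overall section height 352 mm. Two flanges 180 mm wide (y) and 28 mm thick, one on the floor and one at the top; a web 10 mm thick runs between them, centred on the flange width.


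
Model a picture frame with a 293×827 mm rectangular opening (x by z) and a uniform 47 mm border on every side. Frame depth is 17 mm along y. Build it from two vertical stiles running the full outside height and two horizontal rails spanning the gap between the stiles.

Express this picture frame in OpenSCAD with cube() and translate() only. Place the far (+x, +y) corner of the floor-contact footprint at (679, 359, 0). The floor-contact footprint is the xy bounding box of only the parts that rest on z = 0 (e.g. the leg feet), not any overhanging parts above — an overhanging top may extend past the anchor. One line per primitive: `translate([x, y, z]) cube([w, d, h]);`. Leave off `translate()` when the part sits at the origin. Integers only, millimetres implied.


translate([292, 342, 0]) cube([47, 17, 921]);
translate([632, 342, 0]) cube([47, 17, 921]);
translate([339, 342, 0]) cube([293, 17, 47]);
translate([339, 342, 874]) cube([293, 17, 47]);


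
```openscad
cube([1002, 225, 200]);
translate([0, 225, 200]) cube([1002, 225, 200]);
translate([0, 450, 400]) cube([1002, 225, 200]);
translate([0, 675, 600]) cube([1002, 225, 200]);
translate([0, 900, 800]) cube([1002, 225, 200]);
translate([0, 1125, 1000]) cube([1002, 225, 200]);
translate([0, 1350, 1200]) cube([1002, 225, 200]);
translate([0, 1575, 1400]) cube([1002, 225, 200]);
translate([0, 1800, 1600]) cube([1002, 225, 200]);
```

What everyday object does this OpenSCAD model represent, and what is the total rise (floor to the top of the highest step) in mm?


A staircase. The total rise is 1800 mm.

9 identical blocks, each offset up and back from the previous — a staircase. Each step is 200 mm tall and there are 9 of them, so the total rise is 9 × 200 = 1800 mm.


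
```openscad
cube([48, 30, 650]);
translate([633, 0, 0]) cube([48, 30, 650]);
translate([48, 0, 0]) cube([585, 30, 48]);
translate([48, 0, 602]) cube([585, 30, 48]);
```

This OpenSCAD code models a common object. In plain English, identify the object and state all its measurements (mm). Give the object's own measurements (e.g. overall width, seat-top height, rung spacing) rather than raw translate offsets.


A rectangular picture frame lying in the x–z plane (depth along y). The opening is 585 mm wide (x) by 554 mm tall (z), surrounded by a border 48 mm wide on all four sides. The frame is 30 mm deep and is made of two full-height vertical stiles with two horizontal rails fitted between them.


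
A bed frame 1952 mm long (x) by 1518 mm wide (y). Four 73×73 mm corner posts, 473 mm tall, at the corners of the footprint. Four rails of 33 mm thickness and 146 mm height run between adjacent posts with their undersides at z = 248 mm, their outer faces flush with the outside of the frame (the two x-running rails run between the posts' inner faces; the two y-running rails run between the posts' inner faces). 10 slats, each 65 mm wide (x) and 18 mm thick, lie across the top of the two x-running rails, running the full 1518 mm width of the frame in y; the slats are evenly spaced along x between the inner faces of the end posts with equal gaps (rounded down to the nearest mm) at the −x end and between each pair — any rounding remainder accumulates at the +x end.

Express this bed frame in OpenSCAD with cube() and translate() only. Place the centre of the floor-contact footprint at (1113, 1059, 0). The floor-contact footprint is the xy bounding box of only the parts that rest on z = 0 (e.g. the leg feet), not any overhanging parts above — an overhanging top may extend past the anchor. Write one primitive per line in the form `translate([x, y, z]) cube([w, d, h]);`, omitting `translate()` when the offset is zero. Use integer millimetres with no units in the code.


translate([137, 300, 0]) cube([73, 73, 473]);
translate([137, 1745, 0]) cube([73, 73, 473]);
translate([2016, 300, 0]) cube([73, 73, 473]);
translate([2016, 1745, 0]) cube([73, 73, 473]);
translate([210, 300, 248]) cube([1806, 33, 146]);
translate([210, 1785, 248]) cube([1806, 33, 146]);
translate([137, 373, 248]) cube([33, 1372, 146]);
translate([2056, 373, 248]) cube([33, 1372, 146]);
translate([315, 300, 394]) cube([65, 1518, 18]);
translate([485, 300, 394]) cube([65, 1518, 18]);
translate([655, 300, 394]) cube([65, 1518, 18]);
translate([825, 300, 394]) cube([65, 1518, 18]);
translate([995, 300, 394]) cube([65, 1518, 18]);
translate([1165, 300, 394]) cube([65, 1518, 18]);
translate([1335, 300, 394]) cube([65, 1518, 18]);
translate([1505, 300, 394]) cube([65, 1518, 18]);
translate([1675, 300, 394]) cube([65, 1518, 18]);
translate([1845, 300, 394]) cube([65, 1518, 18]);


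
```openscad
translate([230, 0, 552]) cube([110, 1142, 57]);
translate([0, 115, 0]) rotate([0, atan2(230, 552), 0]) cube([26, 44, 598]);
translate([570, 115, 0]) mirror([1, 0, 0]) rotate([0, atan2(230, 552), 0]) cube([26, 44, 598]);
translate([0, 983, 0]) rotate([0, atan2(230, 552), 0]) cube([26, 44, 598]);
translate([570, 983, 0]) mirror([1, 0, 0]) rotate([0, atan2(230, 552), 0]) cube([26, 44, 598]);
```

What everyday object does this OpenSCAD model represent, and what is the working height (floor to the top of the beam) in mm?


A sawhorse. The overall height is 609 mm.

A beam across two mirrored pairs of raked legs — a sawhorse. The beam's underside is at z = 552 (matching the legs' vertical rise in atan2(230, 552)) and the beam is 57 mm tall, so its top is at 552 + 57 = 609 mm. The raked legs top out at the beam's underside, so that is the highest point.


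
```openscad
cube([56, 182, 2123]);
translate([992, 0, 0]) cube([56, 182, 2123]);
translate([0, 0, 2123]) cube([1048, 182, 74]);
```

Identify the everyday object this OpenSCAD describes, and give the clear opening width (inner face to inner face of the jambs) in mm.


A door frame. The clear opening width is 936 mm.

Two 2123 mm tall posts with a header on top — a door frame. The left jamb is 56 mm wide at x = 0; the right jamb starts at x = 992. The clear opening is 992 − 56 = 936 mm.


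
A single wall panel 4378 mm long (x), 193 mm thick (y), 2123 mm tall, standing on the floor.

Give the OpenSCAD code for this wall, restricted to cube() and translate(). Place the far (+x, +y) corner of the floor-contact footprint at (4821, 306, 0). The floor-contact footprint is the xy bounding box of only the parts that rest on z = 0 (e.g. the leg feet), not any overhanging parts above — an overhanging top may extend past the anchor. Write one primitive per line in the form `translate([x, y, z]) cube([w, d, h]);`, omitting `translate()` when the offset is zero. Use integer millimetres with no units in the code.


translate([443, 113, 0]) cube([4378, 193, 2123]);


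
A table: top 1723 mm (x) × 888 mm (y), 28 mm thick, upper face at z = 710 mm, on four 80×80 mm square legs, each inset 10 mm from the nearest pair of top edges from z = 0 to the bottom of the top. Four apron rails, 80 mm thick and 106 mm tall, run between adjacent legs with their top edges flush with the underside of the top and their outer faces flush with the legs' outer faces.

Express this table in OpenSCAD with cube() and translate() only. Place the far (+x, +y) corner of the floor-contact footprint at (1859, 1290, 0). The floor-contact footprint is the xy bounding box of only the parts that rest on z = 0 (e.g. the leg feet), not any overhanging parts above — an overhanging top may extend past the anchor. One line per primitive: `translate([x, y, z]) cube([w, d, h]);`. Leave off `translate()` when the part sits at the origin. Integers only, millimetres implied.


translate([146, 412, 682]) cube([1723, 888, 28]);
translate([156, 422, 0]) cube([80, 80, 682]);
translate([1779, 422, 0]) cube([80, 80, 682]);
translate([156, 1210, 0]) cube([80, 80, 682]);
translate([1779, 1210, 0]) cube([80, 80, 682]);
translate([236, 422, 576]) cube([1543, 80, 106]);
translate([236, 1210, 576]) cube([1543, 80, 106]);
translate([156, 502, 576]) cube([80, 708, 106]);
translate([1779, 502, 576]) cube([80, 708, 106]);


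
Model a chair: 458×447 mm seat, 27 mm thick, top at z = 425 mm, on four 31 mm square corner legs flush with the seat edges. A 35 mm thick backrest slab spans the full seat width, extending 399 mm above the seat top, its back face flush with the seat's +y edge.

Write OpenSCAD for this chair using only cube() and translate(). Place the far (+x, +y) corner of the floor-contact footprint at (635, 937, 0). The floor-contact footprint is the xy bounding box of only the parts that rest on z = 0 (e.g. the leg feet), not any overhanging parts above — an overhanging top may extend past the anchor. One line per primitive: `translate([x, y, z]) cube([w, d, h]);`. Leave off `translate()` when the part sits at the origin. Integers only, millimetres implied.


translate([177, 490, 398]) cube([458, 447, 27]);
translate([177, 490, 0]) cube([31, 31, 398]);
translate([604, 490, 0]) cube([31, 31, 398]);
translate([177, 906, 0]) cube([31, 31, 398]);
translate([604, 906, 0]) cube([31, 31, 398]);
translate([177, 902, 425]) cube([458, 35, 399]);


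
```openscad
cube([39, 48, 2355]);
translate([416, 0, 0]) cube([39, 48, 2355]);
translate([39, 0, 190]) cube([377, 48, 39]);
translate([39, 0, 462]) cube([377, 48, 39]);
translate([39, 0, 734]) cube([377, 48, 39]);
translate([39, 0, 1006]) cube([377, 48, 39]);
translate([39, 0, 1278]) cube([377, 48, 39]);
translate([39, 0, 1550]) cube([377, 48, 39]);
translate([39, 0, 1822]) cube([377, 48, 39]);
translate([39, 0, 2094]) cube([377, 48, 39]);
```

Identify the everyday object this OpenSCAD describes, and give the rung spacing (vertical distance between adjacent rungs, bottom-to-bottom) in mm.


A ladder. The rung spacing is 272 mm.

Two tall 39×48 posts with 8 short bars between them — a ladder. Adjacent rungs sit at z = 190 and z = 462, so the spacing is 462 − 190 = 272 mm.


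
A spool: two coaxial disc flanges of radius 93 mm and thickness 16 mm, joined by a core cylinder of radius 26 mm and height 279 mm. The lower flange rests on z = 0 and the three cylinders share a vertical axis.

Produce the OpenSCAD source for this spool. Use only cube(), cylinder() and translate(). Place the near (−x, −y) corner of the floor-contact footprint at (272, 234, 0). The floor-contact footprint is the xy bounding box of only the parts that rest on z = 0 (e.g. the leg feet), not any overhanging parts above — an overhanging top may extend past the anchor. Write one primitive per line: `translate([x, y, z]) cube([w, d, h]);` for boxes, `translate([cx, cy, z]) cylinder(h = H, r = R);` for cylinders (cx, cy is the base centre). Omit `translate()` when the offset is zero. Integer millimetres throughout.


translate([365, 327, 0]) cylinder(h = 16, r = 93);
translate([365, 327, 16]) cylinder(h = 279, r = 26);
translate([365, 327, 295]) cylinder(h = 16, r = 93);


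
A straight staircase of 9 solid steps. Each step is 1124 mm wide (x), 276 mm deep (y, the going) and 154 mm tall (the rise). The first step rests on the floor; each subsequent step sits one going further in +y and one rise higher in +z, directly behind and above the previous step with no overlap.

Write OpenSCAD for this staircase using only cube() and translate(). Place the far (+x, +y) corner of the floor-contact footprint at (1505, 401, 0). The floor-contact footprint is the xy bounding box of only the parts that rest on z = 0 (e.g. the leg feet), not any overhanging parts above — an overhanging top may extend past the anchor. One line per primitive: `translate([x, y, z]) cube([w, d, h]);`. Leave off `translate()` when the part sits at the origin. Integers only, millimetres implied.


translate([381, 125, 0]) cube([1124, 276, 154]);
translate([381, 401, 154]) cube([1124, 276, 154]);
translate([381, 677, 308]) cube([1124, 276, 154]);
translate([381, 953, 462]) cube([1124, 276, 154]);
translate([381, 1229, 616]) cube([1124, 276, 154]);
translate([381, 1505, 770]) cube([1124, 276, 154]);
translate([381, 1781, 924]) cube([1124, 276, 154]);
translate([381, 2057, 1078]) cube([1124, 276, 154]);
translate([381, 2333, 1232]) cube([1124, 276, 154]);


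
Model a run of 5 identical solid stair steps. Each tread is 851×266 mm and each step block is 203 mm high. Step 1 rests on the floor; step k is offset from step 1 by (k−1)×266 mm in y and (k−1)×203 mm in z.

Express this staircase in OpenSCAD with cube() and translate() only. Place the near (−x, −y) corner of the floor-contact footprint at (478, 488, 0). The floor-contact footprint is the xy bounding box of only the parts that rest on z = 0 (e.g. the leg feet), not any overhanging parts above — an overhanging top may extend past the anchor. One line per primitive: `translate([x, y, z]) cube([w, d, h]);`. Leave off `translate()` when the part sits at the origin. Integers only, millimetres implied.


translate([478, 488, 0]) cube([851, 266, 203]);
translate([478, 754, 203]) cube([851, 266, 203]);
translate([478, 1020, 406]) cube([851, 266, 203]);
translate([478, 1286, 609]) cube([851, 266, 203]);
translate([478, 1552, 812]) cube([851, 266, 203]);


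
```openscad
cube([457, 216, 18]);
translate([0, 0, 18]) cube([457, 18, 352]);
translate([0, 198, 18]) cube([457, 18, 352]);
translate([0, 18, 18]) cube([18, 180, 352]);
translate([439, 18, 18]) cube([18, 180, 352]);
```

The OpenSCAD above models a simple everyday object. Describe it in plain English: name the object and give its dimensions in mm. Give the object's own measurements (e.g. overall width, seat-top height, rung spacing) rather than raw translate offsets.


An open-topped rectangular box: outside dimensions 457×216×370 mm, with a uniform wall and base thickness of 18 mm. The base is a full 457×216 slab on the floor; four walls sit on top of the base. The front and back walls (the −y and +y sides) span the full width; the two side walls fit between them.


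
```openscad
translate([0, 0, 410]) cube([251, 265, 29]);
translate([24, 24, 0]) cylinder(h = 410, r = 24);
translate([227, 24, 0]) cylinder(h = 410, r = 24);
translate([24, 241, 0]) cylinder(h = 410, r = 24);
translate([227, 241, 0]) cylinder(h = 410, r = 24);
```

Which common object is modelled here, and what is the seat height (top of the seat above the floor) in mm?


A stool. The seat height is 439 mm.

A 251×265×29 slab at z = 410 on four corner cylinders — a stool. The seat top is 410 + 29 = 439 mm.


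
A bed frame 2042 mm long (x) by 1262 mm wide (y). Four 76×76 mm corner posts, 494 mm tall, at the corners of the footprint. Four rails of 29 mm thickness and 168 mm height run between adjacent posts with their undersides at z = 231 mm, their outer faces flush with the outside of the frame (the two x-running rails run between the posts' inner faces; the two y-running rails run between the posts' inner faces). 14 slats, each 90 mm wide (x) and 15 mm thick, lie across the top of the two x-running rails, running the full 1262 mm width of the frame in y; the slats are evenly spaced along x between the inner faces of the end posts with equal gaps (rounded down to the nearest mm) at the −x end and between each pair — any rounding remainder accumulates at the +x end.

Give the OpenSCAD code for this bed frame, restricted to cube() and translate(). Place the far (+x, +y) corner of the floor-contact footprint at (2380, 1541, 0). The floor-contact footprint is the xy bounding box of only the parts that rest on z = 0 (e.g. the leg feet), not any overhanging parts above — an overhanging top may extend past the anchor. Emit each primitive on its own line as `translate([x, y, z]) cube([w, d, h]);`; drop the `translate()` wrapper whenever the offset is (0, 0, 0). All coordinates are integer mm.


translate([338, 279, 0]) cube([76, 76, 494]);
translate([338, 1465, 0]) cube([76, 76, 494]);
translate([2304, 279, 0]) cube([76, 76, 494]);
translate([2304, 1465, 0]) cube([76, 76, 494]);
translate([414, 279, 231]) cube([1890, 29, 168]);
translate([414, 1512, 231]) cube([1890, 29, 168]);
translate([338, 355, 231]) cube([29, 1110, 168]);
translate([2351, 355, 231]) cube([29, 1110, 168]);
translate([456, 279, 399]) cube([90, 1262, 15]);
translate([588, 279, 399]) cube([90, 1262, 15]);
translate([720, 279, 399]) cube([90, 1262, 15]);
translate([852, 279, 399]) cube([90, 1262, 15]);
translate([984, 279, 399]) cube([90, 1262, 15]);
translate([1116, 279, 399]) cube([90, 1262, 15]);
translate([1248, 279, 399]) cube([90, 1262, 15]);
translate([1380, 279, 399]) cube([90, 1262, 15]);
translate([1512, 279, 399]) cube([90, 1262, 15]);
translate([1644, 279, 399]) cube([90, 1262, 15]);
translate([1776, 279, 399]) cube([90, 1262, 15]);
translate([1908, 279, 399]) cube([90, 1262, 15]);
translate([2040, 279, 399]) cube([90, 1262, 15]);
translate([2172, 279, 399]) cube([90, 1262, 15]);


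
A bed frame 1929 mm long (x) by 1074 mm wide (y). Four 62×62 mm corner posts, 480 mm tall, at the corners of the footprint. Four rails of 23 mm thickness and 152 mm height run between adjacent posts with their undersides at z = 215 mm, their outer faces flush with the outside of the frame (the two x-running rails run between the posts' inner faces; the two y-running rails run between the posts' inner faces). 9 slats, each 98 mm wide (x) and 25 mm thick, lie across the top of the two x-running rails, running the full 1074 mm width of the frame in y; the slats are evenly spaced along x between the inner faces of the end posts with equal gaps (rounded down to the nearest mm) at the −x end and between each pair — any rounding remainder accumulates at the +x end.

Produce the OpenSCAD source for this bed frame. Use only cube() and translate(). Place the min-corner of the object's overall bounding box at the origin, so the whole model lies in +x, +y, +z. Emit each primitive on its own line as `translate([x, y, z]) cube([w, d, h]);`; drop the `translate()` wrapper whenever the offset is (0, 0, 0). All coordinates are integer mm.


// slat z = rail_z + rail_h = 215 + 152 = 367
// slat gap = ⌊(1805 − 9·98) / 10⌋ = 92
cube([62, 62, 480]);
translate([0, 1012, 0]) cube([62, 62, 480]);
translate([1867, 0, 0]) cube([62, 62, 480]);
translate([1867, 1012, 0]) cube([62, 62, 480]);
translate([62, 0, 215]) cube([1805, 23, 152]);
translate([62, 1051, 215]) cube([1805, 23, 152]);
translate([0, 62, 215]) cube([23, 950, 152]);
translate([1906, 62, 215]) cube([23, 950, 152]);
translate([154, 0, 367]) cube([98, 1074, 25]);
translate([344, 0, 367]) cube([98, 1074, 25]);
translate([534, 0, 367]) cube([98, 1074, 25]);
translate([724, 0, 367]) cube([98, 1074, 25]);
translate([914, 0, 367]) cube([98, 1074, 25]);
translate([1104, 0, 367]) cube([98, 1074, 25]);
translate([1294, 0, 367]) cube([98, 1074, 25]);
translate([1484, 0, 367]) cube([98, 1074, 25]);
translate([1674, 0, 367]) cube([98, 1074, 25]);


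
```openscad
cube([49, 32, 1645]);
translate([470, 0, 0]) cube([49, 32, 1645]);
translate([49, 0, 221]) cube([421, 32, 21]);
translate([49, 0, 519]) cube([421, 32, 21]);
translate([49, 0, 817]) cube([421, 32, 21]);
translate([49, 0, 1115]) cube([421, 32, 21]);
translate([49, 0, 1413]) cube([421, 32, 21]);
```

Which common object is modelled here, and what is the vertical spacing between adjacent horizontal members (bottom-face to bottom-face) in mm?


A ladder. The rung spacing is 298 mm.

Two tall 49×32 posts with 5 short bars between them — a ladder. Adjacent rungs sit at z = 221 and z = 519, so the spacing is 519 − 221 = 298 mm.
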